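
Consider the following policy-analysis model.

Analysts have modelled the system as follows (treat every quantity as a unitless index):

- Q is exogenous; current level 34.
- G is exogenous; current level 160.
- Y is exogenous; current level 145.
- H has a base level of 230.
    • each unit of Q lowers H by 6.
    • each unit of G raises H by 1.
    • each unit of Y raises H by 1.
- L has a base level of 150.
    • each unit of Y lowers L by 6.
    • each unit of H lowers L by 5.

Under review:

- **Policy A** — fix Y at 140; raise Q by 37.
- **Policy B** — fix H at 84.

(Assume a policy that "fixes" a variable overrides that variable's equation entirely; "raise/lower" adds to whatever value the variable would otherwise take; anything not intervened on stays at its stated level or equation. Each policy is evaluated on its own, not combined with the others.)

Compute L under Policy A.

-1210

Policy A (Y := 140, Q + 37):
  Q = 34 + 37 = 71
  G = 160
  Y = 140
  H = 230 − 6·71 + 160 + 140 = 104
  L = 150 − 6·140 − 5·104 = -1210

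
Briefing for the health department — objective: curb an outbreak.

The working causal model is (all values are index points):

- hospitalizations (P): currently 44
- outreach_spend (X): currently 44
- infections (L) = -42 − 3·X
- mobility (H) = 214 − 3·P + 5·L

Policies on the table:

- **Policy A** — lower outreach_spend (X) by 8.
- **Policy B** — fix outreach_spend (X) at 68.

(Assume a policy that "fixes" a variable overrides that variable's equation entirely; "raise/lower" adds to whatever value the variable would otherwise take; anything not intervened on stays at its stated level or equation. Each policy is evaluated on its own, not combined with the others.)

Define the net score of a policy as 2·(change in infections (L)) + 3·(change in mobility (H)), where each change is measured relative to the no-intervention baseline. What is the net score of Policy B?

Baseline:
  P = 44
  X = 44
  L = -42 − 3·44 = -174
  H = 214 − 3·44 + 5·(-174) = -788
Policy B (X := 68):
  P = 44
  X = 68
  L = -42 − 3·68 = -246
  H = 214 − 3·44 + 5·(-246) = -1148
ΔL = -246 − (-174) = -72; ΔH = -1148 − (-788) = -360
Score = 2·(-72) + 3·(-360) = -1224

-1224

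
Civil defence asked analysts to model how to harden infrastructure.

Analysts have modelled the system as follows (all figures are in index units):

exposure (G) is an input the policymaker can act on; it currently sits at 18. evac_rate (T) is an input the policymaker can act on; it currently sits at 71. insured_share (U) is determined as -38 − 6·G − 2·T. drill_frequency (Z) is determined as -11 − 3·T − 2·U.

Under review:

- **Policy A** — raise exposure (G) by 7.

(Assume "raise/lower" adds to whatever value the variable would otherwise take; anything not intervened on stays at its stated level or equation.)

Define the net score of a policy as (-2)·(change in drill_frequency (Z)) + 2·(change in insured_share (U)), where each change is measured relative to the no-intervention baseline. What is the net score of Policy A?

-252

Baseline:
  G = 18
  T = 71
  U = -38 − 6·18 − 2·71 = -288
  Z = -11 − 3·71 − 2·(-288) = 352
Policy A (G + 7):
  G = 18 + 7 = 25
  T = 71
  U = -38 − 6·25 − 2·71 = -330
  Z = -11 − 3·71 − 2·(-330) = 436
ΔZ = 436 − 352 = 84; ΔU = -330 − (-288) = -42
Score = (-2)·84 + 2·(-42) = -252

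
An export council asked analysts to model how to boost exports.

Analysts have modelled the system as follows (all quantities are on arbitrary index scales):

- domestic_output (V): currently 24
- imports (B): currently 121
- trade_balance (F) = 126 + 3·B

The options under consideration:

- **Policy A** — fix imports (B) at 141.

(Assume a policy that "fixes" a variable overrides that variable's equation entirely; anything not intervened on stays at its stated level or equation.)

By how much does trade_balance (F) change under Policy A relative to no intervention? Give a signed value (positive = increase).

Baseline:
  B = 121
  F = 126 + 3·121 = 489
Policy A (B := 141):
  B = 141
  F = 126 + 3·141 = 549
Change in F: 549 − 489 = 60

60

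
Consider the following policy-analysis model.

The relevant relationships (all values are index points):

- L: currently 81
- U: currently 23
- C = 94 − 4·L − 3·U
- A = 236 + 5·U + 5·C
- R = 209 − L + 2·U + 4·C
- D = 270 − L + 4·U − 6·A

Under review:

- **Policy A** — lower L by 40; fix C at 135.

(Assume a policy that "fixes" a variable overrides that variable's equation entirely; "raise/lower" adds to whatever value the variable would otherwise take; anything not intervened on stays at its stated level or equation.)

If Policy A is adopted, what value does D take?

Policy A (L − 40, C := 135):
  L = 81 − 40 = 41
  U = 23
  C = 135
  A = 236 + 5·23 + 5·135 = 1026
  D = 270 − 41 + 4·23 − 6·1026 = -5835

-5835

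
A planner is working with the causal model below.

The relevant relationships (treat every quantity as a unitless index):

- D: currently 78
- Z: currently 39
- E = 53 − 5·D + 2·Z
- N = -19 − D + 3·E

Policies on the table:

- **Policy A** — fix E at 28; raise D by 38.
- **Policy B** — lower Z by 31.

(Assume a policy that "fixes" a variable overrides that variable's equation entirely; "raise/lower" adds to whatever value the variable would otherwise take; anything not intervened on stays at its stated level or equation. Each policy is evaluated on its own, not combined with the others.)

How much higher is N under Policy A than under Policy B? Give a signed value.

1009

Policy A (E := 28, D + 38):
  D = 78 + 38 = 116
  Z = 39
  E = 28
  N = -19 − 116 + 3·28 = -51
Policy B (Z − 31):
  D = 78
  Z = 39 − 31 = 8
  E = 53 − 5·78 + 2·8 = -321
  N = -19 − 78 + 3·(-321) = -1060
N: -51 − (-1060) = 1009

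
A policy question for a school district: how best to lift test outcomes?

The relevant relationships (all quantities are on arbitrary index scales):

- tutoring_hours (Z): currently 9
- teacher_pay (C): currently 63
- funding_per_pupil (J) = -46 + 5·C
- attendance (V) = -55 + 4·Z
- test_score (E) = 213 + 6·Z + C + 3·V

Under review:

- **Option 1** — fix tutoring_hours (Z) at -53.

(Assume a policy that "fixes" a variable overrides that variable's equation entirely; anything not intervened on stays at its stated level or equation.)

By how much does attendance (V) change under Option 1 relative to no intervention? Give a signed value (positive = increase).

Baseline:
  Z = 9
  V = -55 + 4·9 = -19
Option 1 (Z := -53):
  Z = -53
  V = -55 + 4·(-53) = -267
Change in V: -267 − (-19) = -248

-248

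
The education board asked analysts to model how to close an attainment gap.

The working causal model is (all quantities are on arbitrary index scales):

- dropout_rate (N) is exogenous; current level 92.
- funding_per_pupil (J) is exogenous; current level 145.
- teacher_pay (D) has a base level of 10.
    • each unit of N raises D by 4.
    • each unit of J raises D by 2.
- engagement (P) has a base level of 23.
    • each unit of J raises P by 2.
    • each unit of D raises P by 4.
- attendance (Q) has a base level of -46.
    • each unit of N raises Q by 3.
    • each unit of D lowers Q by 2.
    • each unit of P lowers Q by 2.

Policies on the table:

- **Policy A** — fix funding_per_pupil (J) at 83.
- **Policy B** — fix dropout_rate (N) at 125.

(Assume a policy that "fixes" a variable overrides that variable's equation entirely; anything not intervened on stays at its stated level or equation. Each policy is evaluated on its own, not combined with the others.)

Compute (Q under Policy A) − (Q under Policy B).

Policy A (J := 83):
  N = 92
  J = 83
  D = 10 + 4·92 + 2·83 = 544
  P = 23 + 2·83 + 4·544 = 2365
  Q = -46 + 3·92 − 2·544 − 2·2365 = -5588
Policy B (N := 125):
  N = 125
  J = 145
  D = 10 + 4·125 + 2·145 = 800
  P = 23 + 2·145 + 4·800 = 3513
  Q = -46 + 3·125 − 2·800 − 2·3513 = -8297
Q: -5588 − (-8297) = 2709

2709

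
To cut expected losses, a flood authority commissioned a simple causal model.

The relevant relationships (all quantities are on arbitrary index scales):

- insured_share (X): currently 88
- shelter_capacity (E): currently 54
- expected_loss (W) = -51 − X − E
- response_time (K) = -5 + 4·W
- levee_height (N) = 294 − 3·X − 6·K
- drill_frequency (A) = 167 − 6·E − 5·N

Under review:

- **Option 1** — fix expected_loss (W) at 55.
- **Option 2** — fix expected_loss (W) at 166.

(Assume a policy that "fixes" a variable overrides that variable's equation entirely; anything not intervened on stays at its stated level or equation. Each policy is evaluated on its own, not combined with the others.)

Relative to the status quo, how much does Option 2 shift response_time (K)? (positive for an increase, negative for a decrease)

1436

Baseline:
  X = 88
  E = 54
  W = -51 − 88 − 54 = -193
  K = -5 + 4·(-193) = -777
Option 2 (W := 166):
  X = 88
  E = 54
  W = 166
  K = -5 + 4·166 = 659
Change in K: 659 − (-777) = 1436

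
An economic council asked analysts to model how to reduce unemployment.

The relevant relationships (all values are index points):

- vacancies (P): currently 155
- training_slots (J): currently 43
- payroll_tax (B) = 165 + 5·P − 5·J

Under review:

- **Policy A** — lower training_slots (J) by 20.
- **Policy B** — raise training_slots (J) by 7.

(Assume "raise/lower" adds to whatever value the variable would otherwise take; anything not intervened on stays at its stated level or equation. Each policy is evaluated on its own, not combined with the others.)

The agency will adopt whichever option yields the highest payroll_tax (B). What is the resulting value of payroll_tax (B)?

Policy A (J − 20):
  P = 155
  J = 43 − 20 = 23
  B = 165 + 5·155 − 5·23 = 825
Policy B (J + 7):
  P = 155
  J = 43 + 7 = 50
  B = 165 + 5·155 − 5·50 = 690
Comparing — Policy A: B=825, Policy B: B=690. Highest is 825 (Policy A).

825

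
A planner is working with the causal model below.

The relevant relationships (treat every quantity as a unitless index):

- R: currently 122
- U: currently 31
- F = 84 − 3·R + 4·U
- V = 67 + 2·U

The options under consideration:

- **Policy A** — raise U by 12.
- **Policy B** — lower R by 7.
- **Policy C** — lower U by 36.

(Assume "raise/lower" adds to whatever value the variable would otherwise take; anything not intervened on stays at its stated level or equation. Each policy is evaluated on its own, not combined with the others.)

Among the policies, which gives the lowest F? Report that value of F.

Policy A (U + 12):
  R = 122
  U = 31 + 12 = 43
  F = 84 − 3·122 + 4·43 = -110
Policy B (R − 7):
  R = 122 − 7 = 115
  U = 31
  F = 84 − 3·115 + 4·31 = -137
Policy C (U − 36):
  R = 122
  U = 31 − 36 = -5
  F = 84 − 3·122 + 4·(-5) = -302
Comparing — Policy A: F=-110, Policy B: F=-137, Policy C: F=-302. Lowest is -302 (Policy C).

-302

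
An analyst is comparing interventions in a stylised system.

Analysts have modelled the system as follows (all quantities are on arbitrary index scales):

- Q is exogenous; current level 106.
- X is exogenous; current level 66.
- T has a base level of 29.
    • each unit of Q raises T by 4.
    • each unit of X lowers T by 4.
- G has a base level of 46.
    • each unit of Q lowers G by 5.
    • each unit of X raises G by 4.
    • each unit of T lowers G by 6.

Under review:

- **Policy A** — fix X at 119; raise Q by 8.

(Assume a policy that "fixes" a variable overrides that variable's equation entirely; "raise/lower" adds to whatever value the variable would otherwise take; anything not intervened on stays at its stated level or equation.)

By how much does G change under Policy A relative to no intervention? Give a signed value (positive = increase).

Baseline:
  Q = 106
  X = 66
  T = 29 + 4·106 − 4·66 = 189
  G = 46 − 5·106 + 4·66 − 6·189 = -1354
Policy A (X := 119, Q + 8):
  Q = 106 + 8 = 114
  X = 119
  T = 29 + 4·114 − 4·119 = 9
  G = 46 − 5·114 + 4·119 − 6·9 = -102
Change in G: -102 − (-1354) = 1252

1252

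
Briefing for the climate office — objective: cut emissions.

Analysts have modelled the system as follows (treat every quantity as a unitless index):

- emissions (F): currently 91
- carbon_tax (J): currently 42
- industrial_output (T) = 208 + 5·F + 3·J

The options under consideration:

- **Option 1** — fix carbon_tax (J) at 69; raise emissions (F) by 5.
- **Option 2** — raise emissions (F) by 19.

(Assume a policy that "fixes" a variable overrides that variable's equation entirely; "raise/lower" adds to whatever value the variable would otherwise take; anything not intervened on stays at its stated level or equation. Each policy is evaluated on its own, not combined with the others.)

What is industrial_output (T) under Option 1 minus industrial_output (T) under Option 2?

Option 1 (J := 69, F + 5):
  F = 91 + 5 = 96
  J = 69
  T = 208 + 5·96 + 3·69 = 895
Option 2 (F + 19):
  F = 91 + 19 = 110
  J = 42
  T = 208 + 5·110 + 3·42 = 884
T: 895 − 884 = 11

11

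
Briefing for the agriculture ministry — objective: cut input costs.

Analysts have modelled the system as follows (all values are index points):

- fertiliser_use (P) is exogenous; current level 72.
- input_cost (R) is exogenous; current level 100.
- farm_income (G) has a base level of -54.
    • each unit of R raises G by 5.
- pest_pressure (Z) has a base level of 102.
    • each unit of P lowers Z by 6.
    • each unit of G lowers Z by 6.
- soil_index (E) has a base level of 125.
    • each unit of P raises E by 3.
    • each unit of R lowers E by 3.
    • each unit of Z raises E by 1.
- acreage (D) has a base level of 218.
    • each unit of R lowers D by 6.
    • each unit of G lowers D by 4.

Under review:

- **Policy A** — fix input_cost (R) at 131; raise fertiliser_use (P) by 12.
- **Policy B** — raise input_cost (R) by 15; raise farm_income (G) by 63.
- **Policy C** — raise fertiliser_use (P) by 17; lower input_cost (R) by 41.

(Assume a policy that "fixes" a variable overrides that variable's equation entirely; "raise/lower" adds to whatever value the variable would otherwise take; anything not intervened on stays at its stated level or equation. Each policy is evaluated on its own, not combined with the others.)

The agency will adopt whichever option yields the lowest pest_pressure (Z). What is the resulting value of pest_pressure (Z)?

-4008

Policy A (R := 131, P + 12):
  P = 72 + 12 = 84
  R = 131
  G = -54 + 5·131 = 601
  Z = 102 − 6·84 − 6·601 = -4008
Policy B (R + 15, G + 63):
  P = 72
  R = 100 + 15 = 115
  G = -54 + 5·115 (+63 from intervention) = 584
  Z = 102 − 6·72 − 6·584 = -3834
Policy C (P + 17, R − 41):
  P = 72 + 17 = 89
  R = 100 − 41 = 59
  G = -54 + 5·59 = 241
  Z = 102 − 6·89 − 6·241 = -1878
Comparing — Policy A: Z=-4008, Policy B: Z=-3834, Policy C: Z=-1878. Lowest is -4008 (Policy A).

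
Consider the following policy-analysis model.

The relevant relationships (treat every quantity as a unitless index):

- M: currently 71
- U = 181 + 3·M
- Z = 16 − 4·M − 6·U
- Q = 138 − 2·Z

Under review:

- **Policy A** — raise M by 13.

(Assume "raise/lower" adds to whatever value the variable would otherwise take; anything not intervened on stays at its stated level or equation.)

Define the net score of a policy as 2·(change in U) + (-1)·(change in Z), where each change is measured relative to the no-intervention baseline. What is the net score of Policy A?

Baseline:
  M = 71
  U = 181 + 3·71 = 394
  Z = 16 − 4·71 − 6·394 = -2632
Policy A (M + 13):
  M = 71 + 13 = 84
  U = 181 + 3·84 = 433
  Z = 16 − 4·84 − 6·433 = -2918
ΔU = 433 − 394 = 39; ΔZ = -2918 − (-2632) = -286
Score = 2·39 + (-1)·(-286) = 364

364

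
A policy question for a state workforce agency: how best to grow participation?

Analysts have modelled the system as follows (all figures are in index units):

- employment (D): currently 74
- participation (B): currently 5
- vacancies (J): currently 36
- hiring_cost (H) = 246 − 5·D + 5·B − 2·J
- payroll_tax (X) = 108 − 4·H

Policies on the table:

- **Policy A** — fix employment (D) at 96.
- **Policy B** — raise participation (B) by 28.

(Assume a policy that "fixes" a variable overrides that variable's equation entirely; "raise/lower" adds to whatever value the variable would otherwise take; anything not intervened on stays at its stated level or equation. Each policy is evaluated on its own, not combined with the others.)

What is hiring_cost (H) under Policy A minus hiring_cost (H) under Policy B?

-250

Policy A (D := 96):
  D = 96
  B = 5
  J = 36
  H = 246 − 5·96 + 5·5 − 2·36 = -281
Policy B (B + 28):
  D = 74
  B = 5 + 28 = 33
  J = 36
  H = 246 − 5·74 + 5·33 − 2·36 = -31
H: -281 − (-31) = -250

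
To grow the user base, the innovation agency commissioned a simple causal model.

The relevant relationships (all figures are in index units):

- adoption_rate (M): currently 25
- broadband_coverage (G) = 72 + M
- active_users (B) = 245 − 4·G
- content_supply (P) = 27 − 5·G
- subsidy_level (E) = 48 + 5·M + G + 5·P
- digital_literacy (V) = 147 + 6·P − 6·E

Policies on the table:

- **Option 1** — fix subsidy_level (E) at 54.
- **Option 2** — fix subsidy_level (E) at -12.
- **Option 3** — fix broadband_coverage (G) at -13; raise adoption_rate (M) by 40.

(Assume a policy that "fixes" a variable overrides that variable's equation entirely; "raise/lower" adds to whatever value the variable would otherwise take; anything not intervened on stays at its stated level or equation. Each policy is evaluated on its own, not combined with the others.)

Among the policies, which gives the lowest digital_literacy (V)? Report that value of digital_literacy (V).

Option 1 (E := 54):
  M = 25
  G = 72 + 25 = 97
  P = 27 − 5·97 = -458
  E = 54
  V = 147 + 6·(-458) − 6·54 = -2925
Option 2 (E := -12):
  M = 25
  G = 72 + 25 = 97
  P = 27 − 5·97 = -458
  E = -12
  V = 147 + 6·(-458) − 6·(-12) = -2529
Option 3 (G := -13, M + 40):
  M = 25 + 40 = 65
  G = -13
  P = 27 − 5·(-13) = 92
  E = 48 + 5·65 + (-13) + 5·92 = 820
  V = 147 + 6·92 − 6·820 = -4221
Comparing — Option 1: V=-2925, Option 2: V=-2529, Option 3: V=-4221. Lowest is -4221 (Option 3).

-4221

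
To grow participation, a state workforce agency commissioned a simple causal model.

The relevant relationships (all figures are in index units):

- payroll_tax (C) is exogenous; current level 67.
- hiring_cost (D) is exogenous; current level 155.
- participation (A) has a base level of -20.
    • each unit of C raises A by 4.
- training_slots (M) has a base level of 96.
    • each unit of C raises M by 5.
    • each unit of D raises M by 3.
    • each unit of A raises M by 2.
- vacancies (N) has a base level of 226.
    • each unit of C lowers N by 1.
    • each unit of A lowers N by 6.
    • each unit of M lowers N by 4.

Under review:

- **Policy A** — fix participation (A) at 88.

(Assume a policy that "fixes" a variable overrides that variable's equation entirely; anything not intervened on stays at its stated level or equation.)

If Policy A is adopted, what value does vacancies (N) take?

-4657

Policy A (A := 88):
  C = 67
  D = 155
  A = 88
  M = 96 + 5·67 + 3·155 + 2·88 = 1072
  N = 226 − 67 − 6·88 − 4·1072 = -4657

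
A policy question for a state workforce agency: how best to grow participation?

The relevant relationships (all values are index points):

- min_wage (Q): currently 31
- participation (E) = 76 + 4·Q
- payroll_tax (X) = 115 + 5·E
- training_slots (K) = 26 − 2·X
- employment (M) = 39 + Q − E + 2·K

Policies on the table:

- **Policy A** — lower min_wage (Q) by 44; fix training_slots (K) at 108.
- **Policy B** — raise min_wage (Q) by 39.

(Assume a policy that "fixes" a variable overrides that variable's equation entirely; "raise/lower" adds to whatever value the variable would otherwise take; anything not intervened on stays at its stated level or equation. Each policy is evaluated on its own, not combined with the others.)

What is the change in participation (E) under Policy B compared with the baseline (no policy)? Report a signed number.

156

Baseline:
  Q = 31
  E = 76 + 4·31 = 200
Policy B (Q + 39):
  Q = 31 + 39 = 70
  E = 76 + 4·70 = 356
Change in E: 356 − 200 = 156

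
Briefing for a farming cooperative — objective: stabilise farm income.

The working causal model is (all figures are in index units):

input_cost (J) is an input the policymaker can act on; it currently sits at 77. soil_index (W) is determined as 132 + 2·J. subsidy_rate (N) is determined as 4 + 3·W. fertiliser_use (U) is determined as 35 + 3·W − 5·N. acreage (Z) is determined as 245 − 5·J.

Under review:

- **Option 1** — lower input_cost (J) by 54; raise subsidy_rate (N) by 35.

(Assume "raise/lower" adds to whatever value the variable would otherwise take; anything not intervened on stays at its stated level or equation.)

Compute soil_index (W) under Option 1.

Option 1 (J − 54, N + 35):
  J = 77 − 54 = 23
  W = 132 + 2·23 = 178

178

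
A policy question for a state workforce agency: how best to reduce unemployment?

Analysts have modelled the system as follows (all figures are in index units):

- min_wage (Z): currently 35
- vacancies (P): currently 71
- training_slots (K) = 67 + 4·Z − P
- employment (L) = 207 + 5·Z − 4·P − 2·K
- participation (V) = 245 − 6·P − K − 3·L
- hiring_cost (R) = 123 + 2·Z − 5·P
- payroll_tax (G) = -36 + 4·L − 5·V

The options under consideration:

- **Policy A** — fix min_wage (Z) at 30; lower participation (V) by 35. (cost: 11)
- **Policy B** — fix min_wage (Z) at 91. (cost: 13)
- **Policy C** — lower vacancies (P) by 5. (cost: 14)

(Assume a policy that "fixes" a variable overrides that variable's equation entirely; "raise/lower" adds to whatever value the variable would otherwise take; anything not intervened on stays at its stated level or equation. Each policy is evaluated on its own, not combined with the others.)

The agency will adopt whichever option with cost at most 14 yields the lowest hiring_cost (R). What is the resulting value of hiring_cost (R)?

Policy A (Z := 30, V − 35):
  Z = 30
  P = 71
  R = 123 + 2·30 − 5·71 = -172
Policy B (Z := 91):
  Z = 91
  P = 71
  R = 123 + 2·91 − 5·71 = -50
Policy C (P − 5):
  Z = 35
  P = 71 − 5 = 66
  R = 123 + 2·35 − 5·66 = -137
Comparing — Policy A: R=-172, Policy B: R=-50, Policy C: R=-137. Lowest is -172 (Policy A).

-172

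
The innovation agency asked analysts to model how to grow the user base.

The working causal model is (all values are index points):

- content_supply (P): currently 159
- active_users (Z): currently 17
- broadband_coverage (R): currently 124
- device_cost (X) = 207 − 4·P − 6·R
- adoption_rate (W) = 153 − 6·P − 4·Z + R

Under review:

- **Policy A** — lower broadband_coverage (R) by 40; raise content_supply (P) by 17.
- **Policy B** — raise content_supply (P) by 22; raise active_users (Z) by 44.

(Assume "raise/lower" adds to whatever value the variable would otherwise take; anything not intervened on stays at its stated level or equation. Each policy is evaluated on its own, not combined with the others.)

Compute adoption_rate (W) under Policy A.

Policy A (R − 40, P + 17):
  P = 159 + 17 = 176
  Z = 17
  R = 124 − 40 = 84
  W = 153 − 6·176 − 4·17 + 84 = -887

-887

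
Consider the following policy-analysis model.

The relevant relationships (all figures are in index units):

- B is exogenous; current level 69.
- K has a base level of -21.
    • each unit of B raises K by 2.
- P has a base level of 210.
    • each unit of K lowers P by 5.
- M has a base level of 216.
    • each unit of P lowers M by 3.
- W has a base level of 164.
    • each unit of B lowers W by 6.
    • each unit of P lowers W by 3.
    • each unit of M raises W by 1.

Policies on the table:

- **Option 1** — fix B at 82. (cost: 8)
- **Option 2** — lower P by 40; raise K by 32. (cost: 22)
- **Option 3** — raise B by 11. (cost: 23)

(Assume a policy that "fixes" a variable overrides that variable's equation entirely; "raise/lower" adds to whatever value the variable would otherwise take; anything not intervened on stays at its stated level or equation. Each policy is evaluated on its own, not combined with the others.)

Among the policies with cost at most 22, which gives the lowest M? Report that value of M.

1731

Option 1 (B := 82):
  B = 82
  K = -21 + 2·82 = 143
  P = 210 − 5·143 = -505
  M = 216 − 3·(-505) = 1731
Option 2 (P − 40, K + 32):
  B = 69
  K = -21 + 2·69 (+32 from intervention) = 149
  P = 210 − 5·149 (−40 from intervention) = -575
  M = 216 − 3·(-575) = 1941
Comparing — Option 1: M=1731, Option 2: M=1941. Lowest is 1731 (Option 1).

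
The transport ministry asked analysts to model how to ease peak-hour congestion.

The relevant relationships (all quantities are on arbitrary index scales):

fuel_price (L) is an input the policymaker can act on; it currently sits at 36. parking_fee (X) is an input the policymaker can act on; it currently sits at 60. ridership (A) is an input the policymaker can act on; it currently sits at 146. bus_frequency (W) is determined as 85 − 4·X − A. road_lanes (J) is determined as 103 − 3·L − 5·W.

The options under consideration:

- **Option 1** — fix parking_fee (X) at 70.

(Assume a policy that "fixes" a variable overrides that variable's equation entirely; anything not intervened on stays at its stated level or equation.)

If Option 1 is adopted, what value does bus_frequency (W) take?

Option 1 (X := 70):
  X = 70
  A = 146
  W = 85 − 4·70 − 146 = -341

-341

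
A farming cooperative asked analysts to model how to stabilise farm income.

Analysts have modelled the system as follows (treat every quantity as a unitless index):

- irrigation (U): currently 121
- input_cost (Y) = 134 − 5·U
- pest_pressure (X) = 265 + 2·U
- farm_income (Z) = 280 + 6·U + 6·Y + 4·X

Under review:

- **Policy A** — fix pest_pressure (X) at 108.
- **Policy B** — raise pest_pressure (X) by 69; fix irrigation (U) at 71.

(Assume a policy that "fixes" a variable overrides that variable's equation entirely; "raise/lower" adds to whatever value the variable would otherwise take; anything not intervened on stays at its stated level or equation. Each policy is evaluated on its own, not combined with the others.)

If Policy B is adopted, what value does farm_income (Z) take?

Policy B (X + 69, U := 71):
  U = 71
  Y = 134 − 5·71 = -221
  X = 265 + 2·71 (+69 from intervention) = 476
  Z = 280 + 6·71 + 6·(-221) + 4·476 = 1284

1284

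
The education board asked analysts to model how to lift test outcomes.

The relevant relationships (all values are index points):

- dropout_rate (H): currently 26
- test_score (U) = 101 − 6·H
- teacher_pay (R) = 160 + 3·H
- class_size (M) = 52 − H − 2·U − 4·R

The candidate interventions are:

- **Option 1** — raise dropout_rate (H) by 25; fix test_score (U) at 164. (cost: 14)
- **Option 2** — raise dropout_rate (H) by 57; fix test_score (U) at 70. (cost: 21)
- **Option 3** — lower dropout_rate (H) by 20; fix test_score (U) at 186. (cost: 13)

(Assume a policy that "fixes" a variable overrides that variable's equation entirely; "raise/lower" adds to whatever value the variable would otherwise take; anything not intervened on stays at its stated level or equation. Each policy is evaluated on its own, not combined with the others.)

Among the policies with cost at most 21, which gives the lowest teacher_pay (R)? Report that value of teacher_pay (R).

178

Option 1 (H + 25, U := 164):
  H = 26 + 25 = 51
  R = 160 + 3·51 = 313
Option 2 (H + 57, U := 70):
  H = 26 + 57 = 83
  R = 160 + 3·83 = 409
Option 3 (H − 20, U := 186):
  H = 26 − 20 = 6
  R = 160 + 3·6 = 178
Comparing — Option 1: R=313, Option 2: R=409, Option 3: R=178. Lowest is 178 (Option 3).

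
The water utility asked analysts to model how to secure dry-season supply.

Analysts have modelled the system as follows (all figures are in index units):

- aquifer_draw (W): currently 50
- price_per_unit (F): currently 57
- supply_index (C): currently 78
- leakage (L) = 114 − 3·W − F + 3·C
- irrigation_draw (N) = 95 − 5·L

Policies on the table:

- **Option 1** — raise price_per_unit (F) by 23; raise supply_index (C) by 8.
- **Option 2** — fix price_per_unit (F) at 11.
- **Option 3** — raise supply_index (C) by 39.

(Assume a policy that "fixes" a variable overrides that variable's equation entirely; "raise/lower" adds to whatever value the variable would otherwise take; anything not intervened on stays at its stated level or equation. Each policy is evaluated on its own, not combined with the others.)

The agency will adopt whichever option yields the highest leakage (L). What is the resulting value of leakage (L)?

258

Option 1 (F + 23, C + 8):
  W = 50
  F = 57 + 23 = 80
  C = 78 + 8 = 86
  L = 114 − 3·50 − 80 + 3·86 = 142
Option 2 (F := 11):
  W = 50
  F = 11
  C = 78
  L = 114 − 3·50 − 11 + 3·78 = 187
Option 3 (C + 39):
  W = 50
  F = 57
  C = 78 + 39 = 117
  L = 114 − 3·50 − 57 + 3·117 = 258
Comparing — Option 1: L=142, Option 2: L=187, Option 3: L=258. Highest is 258 (Option 3).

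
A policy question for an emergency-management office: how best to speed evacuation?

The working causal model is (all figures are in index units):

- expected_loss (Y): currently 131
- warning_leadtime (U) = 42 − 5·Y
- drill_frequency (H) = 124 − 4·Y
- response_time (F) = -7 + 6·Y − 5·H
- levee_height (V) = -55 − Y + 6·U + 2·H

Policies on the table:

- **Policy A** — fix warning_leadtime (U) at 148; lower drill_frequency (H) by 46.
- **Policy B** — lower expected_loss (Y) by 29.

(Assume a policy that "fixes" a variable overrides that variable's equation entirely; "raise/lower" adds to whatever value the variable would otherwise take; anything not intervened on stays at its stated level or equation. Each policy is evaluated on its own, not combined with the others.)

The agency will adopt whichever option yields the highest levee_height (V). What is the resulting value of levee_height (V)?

Policy A (U := 148, H − 46):
  Y = 131
  U = 148
  H = 124 − 4·131 (−46 from intervention) = -446
  V = -55 − 131 + 6·148 + 2·(-446) = -190
Policy B (Y − 29):
  Y = 131 − 29 = 102
  U = 42 − 5·102 = -468
  H = 124 − 4·102 = -284
  V = -55 − 102 + 6·(-468) + 2·(-284) = -3533
Comparing — Policy A: V=-190, Policy B: V=-3533. Highest is -190 (Policy A).

-190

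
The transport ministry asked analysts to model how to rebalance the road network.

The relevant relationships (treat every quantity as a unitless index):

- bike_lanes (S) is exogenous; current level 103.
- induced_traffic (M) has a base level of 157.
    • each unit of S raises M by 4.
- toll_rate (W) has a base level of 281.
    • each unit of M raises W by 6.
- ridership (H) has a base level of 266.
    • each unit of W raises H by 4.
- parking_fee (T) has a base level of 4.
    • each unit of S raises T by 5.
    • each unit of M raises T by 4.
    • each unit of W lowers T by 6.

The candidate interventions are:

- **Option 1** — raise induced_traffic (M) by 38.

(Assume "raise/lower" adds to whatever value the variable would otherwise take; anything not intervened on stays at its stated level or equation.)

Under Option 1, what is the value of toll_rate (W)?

3923

Option 1 (M + 38):
  S = 103
  M = 157 + 4·103 (+38 from intervention) = 607
  W = 281 + 6·607 = 3923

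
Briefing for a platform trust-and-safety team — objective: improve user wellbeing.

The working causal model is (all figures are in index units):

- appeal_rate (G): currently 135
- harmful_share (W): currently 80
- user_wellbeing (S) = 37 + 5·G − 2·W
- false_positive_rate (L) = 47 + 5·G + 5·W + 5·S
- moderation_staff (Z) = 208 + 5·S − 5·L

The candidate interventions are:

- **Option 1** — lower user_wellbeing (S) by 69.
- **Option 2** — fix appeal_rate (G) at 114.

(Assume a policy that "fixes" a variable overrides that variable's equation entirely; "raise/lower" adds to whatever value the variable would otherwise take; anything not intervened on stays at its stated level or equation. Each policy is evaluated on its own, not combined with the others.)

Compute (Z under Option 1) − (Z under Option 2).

Option 1 (S − 69):
  G = 135
  W = 80
  S = 37 + 5·135 − 2·80 (−69 from intervention) = 483
  L = 47 + 5·135 + 5·80 + 5·483 = 3537
  Z = 208 + 5·483 − 5·3537 = -15062
Option 2 (G := 114):
  G = 114
  W = 80
  S = 37 + 5·114 − 2·80 = 447
  L = 47 + 5·114 + 5·80 + 5·447 = 3252
  Z = 208 + 5·447 − 5·3252 = -13817
Z: -15062 − (-13817) = -1245

-1245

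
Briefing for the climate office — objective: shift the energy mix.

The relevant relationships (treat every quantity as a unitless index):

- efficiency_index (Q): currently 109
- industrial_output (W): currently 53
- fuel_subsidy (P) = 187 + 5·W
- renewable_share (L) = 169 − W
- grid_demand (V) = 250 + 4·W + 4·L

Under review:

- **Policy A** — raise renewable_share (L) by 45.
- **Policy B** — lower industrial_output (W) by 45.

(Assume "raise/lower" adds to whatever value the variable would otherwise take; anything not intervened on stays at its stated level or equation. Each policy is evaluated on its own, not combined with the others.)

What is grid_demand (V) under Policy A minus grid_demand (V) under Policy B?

Policy A (L + 45):
  W = 53
  L = 169 − 53 (+45 from intervention) = 161
  V = 250 + 4·53 + 4·161 = 1106
Policy B (W − 45):
  W = 53 − 45 = 8
  L = 169 − 8 = 161
  V = 250 + 4·8 + 4·161 = 926
V: 1106 − 926 = 180

180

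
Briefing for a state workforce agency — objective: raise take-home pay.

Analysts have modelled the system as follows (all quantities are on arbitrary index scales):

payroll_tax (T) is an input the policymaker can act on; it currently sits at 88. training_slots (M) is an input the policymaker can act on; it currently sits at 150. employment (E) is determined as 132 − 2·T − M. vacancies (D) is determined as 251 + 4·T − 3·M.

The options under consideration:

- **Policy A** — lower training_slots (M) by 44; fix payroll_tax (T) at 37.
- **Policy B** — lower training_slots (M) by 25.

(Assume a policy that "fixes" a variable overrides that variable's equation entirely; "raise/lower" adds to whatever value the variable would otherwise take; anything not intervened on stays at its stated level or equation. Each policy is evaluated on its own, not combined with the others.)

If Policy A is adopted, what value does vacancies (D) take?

Policy A (M − 44, T := 37):
  T = 37
  M = 150 − 44 = 106
  D = 251 + 4·37 − 3·106 = 81

81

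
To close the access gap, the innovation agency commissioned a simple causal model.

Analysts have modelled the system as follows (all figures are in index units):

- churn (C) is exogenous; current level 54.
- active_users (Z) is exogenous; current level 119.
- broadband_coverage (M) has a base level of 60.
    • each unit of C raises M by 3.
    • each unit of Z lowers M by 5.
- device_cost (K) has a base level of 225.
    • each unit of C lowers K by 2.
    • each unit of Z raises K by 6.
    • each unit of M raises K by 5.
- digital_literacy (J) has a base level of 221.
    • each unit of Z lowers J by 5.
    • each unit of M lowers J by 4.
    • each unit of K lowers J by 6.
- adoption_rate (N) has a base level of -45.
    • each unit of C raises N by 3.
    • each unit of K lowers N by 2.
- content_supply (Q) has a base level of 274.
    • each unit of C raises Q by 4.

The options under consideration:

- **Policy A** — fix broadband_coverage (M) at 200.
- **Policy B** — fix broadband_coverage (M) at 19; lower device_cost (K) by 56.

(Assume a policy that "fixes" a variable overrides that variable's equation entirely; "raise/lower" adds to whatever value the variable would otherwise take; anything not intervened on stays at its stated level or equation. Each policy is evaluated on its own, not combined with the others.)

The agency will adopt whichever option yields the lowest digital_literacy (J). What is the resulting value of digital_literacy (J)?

Policy A (M := 200):
  C = 54
  Z = 119
  M = 200
  K = 225 − 2·54 + 6·119 + 5·200 = 1831
  J = 221 − 5·119 − 4·200 − 6·1831 = -12160
Policy B (M := 19, K − 56):
  C = 54
  Z = 119
  M = 19
  K = 225 − 2·54 + 6·119 + 5·19 (−56 from intervention) = 870
  J = 221 − 5·119 − 4·19 − 6·870 = -5670
Comparing — Policy A: J=-12160, Policy B: J=-5670. Lowest is -12160 (Policy A).

-12160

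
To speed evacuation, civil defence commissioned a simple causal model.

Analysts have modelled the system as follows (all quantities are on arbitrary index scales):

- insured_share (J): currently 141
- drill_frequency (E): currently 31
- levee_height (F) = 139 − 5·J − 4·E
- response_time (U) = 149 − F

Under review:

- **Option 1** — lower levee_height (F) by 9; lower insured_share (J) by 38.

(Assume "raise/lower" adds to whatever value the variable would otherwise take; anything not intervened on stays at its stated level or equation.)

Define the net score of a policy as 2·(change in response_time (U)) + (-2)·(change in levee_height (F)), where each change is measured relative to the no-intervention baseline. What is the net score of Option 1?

-724

Baseline:
  J = 141
  E = 31
  F = 139 − 5·141 − 4·31 = -690
  U = 149 − (-690) = 839
Option 1 (F − 9, J − 38):
  J = 141 − 38 = 103
  E = 31
  F = 139 − 5·103 − 4·31 (−9 from intervention) = -509
  U = 149 − (-509) = 658
ΔU = 658 − 839 = -181; ΔF = -509 − (-690) = 181
Score = 2·(-181) + (-2)·181 = -724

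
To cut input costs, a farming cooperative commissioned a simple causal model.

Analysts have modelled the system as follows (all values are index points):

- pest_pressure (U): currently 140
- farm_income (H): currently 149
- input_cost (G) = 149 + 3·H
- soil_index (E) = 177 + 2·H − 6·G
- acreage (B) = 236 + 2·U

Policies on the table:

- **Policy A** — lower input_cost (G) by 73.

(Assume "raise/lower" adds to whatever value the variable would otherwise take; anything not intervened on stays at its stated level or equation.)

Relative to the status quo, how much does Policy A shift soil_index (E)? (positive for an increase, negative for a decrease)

438

Baseline:
  H = 149
  G = 149 + 3·149 = 596
  E = 177 + 2·149 − 6·596 = -3101
Policy A (G − 73):
  H = 149
  G = 149 + 3·149 (−73 from intervention) = 523
  E = 177 + 2·149 − 6·523 = -2663
Change in E: -2663 − (-3101) = 438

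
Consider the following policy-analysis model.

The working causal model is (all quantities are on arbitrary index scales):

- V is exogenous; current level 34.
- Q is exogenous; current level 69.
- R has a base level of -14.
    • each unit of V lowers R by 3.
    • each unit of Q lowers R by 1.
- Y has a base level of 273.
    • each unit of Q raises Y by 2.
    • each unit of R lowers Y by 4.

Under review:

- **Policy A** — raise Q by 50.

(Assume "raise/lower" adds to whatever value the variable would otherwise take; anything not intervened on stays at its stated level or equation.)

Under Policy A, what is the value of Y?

Policy A (Q + 50):
  V = 34
  Q = 69 + 50 = 119
  R = -14 − 3·34 − 119 = -235
  Y = 273 + 2·119 − 4·(-235) = 1451

1451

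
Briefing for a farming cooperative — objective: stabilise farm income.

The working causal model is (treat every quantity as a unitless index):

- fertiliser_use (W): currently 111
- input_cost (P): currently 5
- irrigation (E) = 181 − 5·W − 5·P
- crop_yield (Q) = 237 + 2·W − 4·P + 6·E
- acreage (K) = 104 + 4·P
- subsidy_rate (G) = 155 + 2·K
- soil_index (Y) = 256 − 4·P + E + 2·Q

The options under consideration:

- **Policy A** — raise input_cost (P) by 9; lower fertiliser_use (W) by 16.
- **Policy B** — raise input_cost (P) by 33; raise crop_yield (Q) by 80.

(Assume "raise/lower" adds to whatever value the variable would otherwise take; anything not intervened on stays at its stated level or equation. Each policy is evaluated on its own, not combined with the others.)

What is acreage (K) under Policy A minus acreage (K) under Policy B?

Policy A (P + 9, W − 16):
  P = 5 + 9 = 14
  K = 104 + 4·14 = 160
Policy B (P + 33, Q + 80):
  P = 5 + 33 = 38
  K = 104 + 4·38 = 256
K: 160 − 256 = -96

-96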